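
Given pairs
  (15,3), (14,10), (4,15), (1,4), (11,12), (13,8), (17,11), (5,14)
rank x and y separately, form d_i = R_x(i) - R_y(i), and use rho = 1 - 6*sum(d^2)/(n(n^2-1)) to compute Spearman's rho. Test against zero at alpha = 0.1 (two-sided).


Step 1: Rank x and y separately (midranks; no ties here).
rank(x): 15->7, 14->6, 4->2, 1->1, 11->4, 13->5, 17->8, 5->3
rank(y): 3->1, 10->4, 15->8, 4->2, 12->6, 8->3, 11->5, 14->7
Step 2: d_i = R_x(i) - R_y(i); compute d_i^2.
  (7-1)^2=36, (6-4)^2=4, (2-8)^2=36, (1-2)^2=1, (4-6)^2=4, (5-3)^2=4, (8-5)^2=9, (3-7)^2=16
sum(d^2) = 110.
Step 3: rho = 1 - 6*110 / (8*(8^2 - 1)) = 1 - 660/504 = -0.309524.
Step 4: Under H0, t = rho * sqrt((n-2)/(1-rho^2)) = -0.7973 ~ t(6).
Step 5: Two-sided p-value from the t-distribution with 6 df = 0.455645.
Step 6: alpha = 0.1. fail to reject H0.

rho = -0.3095, p = 0.455645, fail to reject H0 at alpha = 0.1.


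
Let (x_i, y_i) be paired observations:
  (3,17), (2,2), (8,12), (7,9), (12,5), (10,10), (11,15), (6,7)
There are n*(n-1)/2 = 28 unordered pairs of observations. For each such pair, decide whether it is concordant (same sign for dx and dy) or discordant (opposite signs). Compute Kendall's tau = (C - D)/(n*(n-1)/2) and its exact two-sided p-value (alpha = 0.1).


Step 1: Enumerate the 28 unordered pairs (i,j) with i<j and classify each by sign(x_j-x_i) * sign(y_j-y_i).
  (1,2):dx=-1,dy=-15->C; (1,3):dx=+5,dy=-5->D; (1,4):dx=+4,dy=-8->D; (1,5):dx=+9,dy=-12->D
  (1,6):dx=+7,dy=-7->D; (1,7):dx=+8,dy=-2->D; (1,8):dx=+3,dy=-10->D; (2,3):dx=+6,dy=+10->C
  (2,4):dx=+5,dy=+7->C; (2,5):dx=+10,dy=+3->C; (2,6):dx=+8,dy=+8->C; (2,7):dx=+9,dy=+13->C
  (2,8):dx=+4,dy=+5->C; (3,4):dx=-1,dy=-3->C; (3,5):dx=+4,dy=-7->D; (3,6):dx=+2,dy=-2->D
  (3,7):dx=+3,dy=+3->C; (3,8):dx=-2,dy=-5->C; (4,5):dx=+5,dy=-4->D; (4,6):dx=+3,dy=+1->C
  (4,7):dx=+4,dy=+6->C; (4,8):dx=-1,dy=-2->C; (5,6):dx=-2,dy=+5->D; (5,7):dx=-1,dy=+10->D
  (5,8):dx=-6,dy=+2->D; (6,7):dx=+1,dy=+5->C; (6,8):dx=-4,dy=-3->C; (7,8):dx=-5,dy=-8->C
Step 2: C = 16, D = 12, total pairs = 28.
Step 3: tau = (C - D)/(n(n-1)/2) = (16 - 12)/28 = 0.142857.
Step 4: Exact two-sided p-value (enumerate n! = 40320 permutations of y under H0): p = 0.719544.
Step 5: alpha = 0.1. fail to reject H0.

tau_b = 0.1429 (C=16, D=12), p = 0.719544, fail to reject H0.


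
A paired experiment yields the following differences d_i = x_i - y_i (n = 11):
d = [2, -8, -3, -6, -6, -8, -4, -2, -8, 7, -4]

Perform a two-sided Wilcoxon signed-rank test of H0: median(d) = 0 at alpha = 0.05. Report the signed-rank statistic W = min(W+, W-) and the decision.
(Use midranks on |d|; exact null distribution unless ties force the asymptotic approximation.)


Step 1: Drop any zero differences (none here) and take |d_i|.
|d| = [2, 8, 3, 6, 6, 8, 4, 2, 8, 7, 4]
Step 2: Midrank |d_i| (ties get averaged ranks).
ranks: |2|->1.5, |8|->10, |3|->3, |6|->6.5, |6|->6.5, |8|->10, |4|->4.5, |2|->1.5, |8|->10, |7|->8, |4|->4.5
Step 3: Attach original signs; sum ranks with positive sign and with negative sign.
W+ = 1.5 + 8 = 9.5
W- = 10 + 3 + 6.5 + 6.5 + 10 + 4.5 + 1.5 + 10 + 4.5 = 56.5
(Check: W+ + W- = 66 should equal n(n+1)/2 = 66.)
Step 4: Test statistic W = min(W+, W-) = 9.5.
Step 5: Ties in |d|, so use the tie-corrected normal approximation.
        E[W] = n(n+1)/4 = 11*12/4 = 33.
        Tie groups: |d|=2 (t=2), |d|=4 (t=2), |d|=6 (t=2), |d|=8 (t=3); sum(t^3 - t) = 42.
        Var[W] = n(n+1)(2n+1)/24 - sum(t^3-t)/48 = 3036/24 - 42/48 = 125.625.
        z = (W - E[W]) / sqrt(Var[W]) = (9.5 - 33) / 11.2083 = -2.0967.
        Two-sided p = 2*Phi(z) = 0.036023.
Step 6: alpha = 0.05. reject H0.

W+ = 9.5, W- = 56.5, W = min = 9.5, p = 0.036023, reject H0.


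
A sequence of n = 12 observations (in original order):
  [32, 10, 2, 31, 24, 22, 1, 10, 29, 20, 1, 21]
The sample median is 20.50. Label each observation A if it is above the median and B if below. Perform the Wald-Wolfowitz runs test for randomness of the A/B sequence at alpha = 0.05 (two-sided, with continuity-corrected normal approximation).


Step 1: Compute median = 20.50; label A = above, B = below.
Labels in order: ABBAAABBABBA  (n_A = 6, n_B = 6)
Step 2: Count runs R = 7.
Step 3: Under H0 (random ordering), E[R] = 2*n_A*n_B/(n_A+n_B) + 1 = 2*6*6/12 + 1 = 7.0000.
        Var[R] = 2*n_A*n_B*(2*n_A*n_B - n_A - n_B) / ((n_A+n_B)^2 * (n_A+n_B-1)) = 4320/1584 = 2.7273.
        SD[R] = 1.6514.
Step 4: R = E[R], so z = 0 with no continuity correction.
Step 5: Two-sided p-value via normal approximation = 2*(1 - Phi(|z|)) = 1.000000.
Step 6: alpha = 0.05. fail to reject H0.

R = 7, z = 0.0000, p = 1.000000, fail to reject H0.


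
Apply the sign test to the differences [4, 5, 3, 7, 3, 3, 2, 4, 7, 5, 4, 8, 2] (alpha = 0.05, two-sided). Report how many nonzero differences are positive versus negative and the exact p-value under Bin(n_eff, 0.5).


Step 1: Discard zero differences. Original n = 13; n_eff = number of nonzero differences = 13.
Nonzero differences (with sign): +4, +5, +3, +7, +3, +3, +2, +4, +7, +5, +4, +8, +2
Step 2: Count signs: positive = 13, negative = 0.
Step 3: Under H0: P(positive) = 0.5, so the number of positives S ~ Bin(13, 0.5).
Step 4: Two-sided exact p-value = sum of Bin(13,0.5) probabilities at or below the observed probability = 0.000244.
Step 5: alpha = 0.05. reject H0.

n_eff = 13, pos = 13, neg = 0, p = 0.000244, reject H0.


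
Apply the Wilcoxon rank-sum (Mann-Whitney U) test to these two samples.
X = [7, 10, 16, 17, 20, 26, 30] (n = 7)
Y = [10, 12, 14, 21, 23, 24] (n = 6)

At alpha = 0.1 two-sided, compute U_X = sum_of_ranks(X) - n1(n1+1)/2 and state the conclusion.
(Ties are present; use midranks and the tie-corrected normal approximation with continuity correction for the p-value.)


Step 1: Combine and sort all 13 observations; assign midranks.
sorted (value, group): (7,X), (10,X), (10,Y), (12,Y), (14,Y), (16,X), (17,X), (20,X), (21,Y), (23,Y), (24,Y), (26,X), (30,X)
ranks: 7->1, 10->2.5, 10->2.5, 12->4, 14->5, 16->6, 17->7, 20->8, 21->9, 23->10, 24->11, 26->12, 30->13
Step 2: Rank sum for X: R1 = 1 + 2.5 + 6 + 7 + 8 + 12 + 13 = 49.5.
Step 3: U_X = R1 - n1(n1+1)/2 = 49.5 - 7*8/2 = 49.5 - 28 = 21.5.
       U_Y = n1*n2 - U_X = 42 - 21.5 = 20.5.
Step 4: Ties are present, so use the tie-corrected normal approximation (with continuity correction) for the p-value.
Step 5: p-value = 1.000000; compare to alpha = 0.1. fail to reject H0.

U_X = 21.5, p = 1.000000, fail to reject H0 at alpha = 0.1.


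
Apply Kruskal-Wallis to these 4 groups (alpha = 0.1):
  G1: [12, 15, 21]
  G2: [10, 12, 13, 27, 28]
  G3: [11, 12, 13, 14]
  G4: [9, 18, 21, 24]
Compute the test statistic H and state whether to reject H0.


Step 1: Combine all N = 16 observations and assign midranks.
sorted (value, group, rank): (9,G4,1), (10,G2,2), (11,G3,3), (12,G1,5), (12,G2,5), (12,G3,5), (13,G2,7.5), (13,G3,7.5), (14,G3,9), (15,G1,10), (18,G4,11), (21,G1,12.5), (21,G4,12.5), (24,G4,14), (27,G2,15), (28,G2,16)
Step 2: Sum ranks within each group.
R_1 = 27.5 (n_1 = 3)
R_2 = 45.5 (n_2 = 5)
R_3 = 24.5 (n_3 = 4)
R_4 = 38.5 (n_4 = 4)
Step 3: H = 12/(N(N+1)) * sum(R_i^2/n_i) - 3(N+1)
     = 12/(16*17) * (27.5^2/3 + 45.5^2/5 + 24.5^2/4 + 38.5^2/4) - 3*17
     = 0.044118 * 1186.76 - 51
     = 1.356985.
Step 4: Ties present; correction factor C = 1 - 36/(16^3 - 16) = 0.991176. Corrected H = 1.356985 / 0.991176 = 1.369065.
Step 5: Under H0, H ~ chi^2(3); p-value = 0.712802.
Step 6: alpha = 0.1. fail to reject H0.

H = 1.3691, df = 3, p = 0.712802, fail to reject H0.


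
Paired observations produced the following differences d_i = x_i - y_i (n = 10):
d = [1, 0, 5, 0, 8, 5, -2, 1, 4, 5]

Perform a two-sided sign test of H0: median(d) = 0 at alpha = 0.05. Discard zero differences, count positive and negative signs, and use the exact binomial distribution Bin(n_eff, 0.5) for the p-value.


Step 1: Discard zero differences. Original n = 10; n_eff = number of nonzero differences = 8.
Nonzero differences (with sign): +1, +5, +8, +5, -2, +1, +4, +5
Step 2: Count signs: positive = 7, negative = 1.
Step 3: Under H0: P(positive) = 0.5, so the number of positives S ~ Bin(8, 0.5).
Step 4: Two-sided exact p-value = sum of Bin(8,0.5) probabilities at or below the observed probability = 0.070312.
Step 5: alpha = 0.05. fail to reject H0.

n_eff = 8, pos = 7, neg = 1, p = 0.070312, fail to reject H0.


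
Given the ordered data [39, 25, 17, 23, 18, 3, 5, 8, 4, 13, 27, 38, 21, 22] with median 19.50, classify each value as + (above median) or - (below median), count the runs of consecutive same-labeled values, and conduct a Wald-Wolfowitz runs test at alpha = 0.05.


Step 1: Compute median = 19.50; label A = above, B = below.
Labels in order: AABABBBBBBAAAA  (n_A = 7, n_B = 7)
Step 2: Count runs R = 5.
Step 3: Under H0 (random ordering), E[R] = 2*n_A*n_B/(n_A+n_B) + 1 = 2*7*7/14 + 1 = 8.0000.
        Var[R] = 2*n_A*n_B*(2*n_A*n_B - n_A - n_B) / ((n_A+n_B)^2 * (n_A+n_B-1)) = 8232/2548 = 3.2308.
        SD[R] = 1.7974.
Step 4: Continuity-corrected z = (R + 0.5 - E[R]) / SD[R] = (5 + 0.5 - 8.0000) / 1.7974 = -1.3909.
Step 5: Two-sided p-value via normal approximation = 2*(1 - Phi(|z|)) = 0.164264.
Step 6: alpha = 0.05. fail to reject H0.

R = 5, z = -1.3909, p = 0.164264, fail to reject H0.


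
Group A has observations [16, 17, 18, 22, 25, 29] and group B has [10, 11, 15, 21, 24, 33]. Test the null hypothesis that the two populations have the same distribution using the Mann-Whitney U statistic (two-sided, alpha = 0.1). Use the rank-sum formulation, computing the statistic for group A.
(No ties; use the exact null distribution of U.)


Step 1: Combine and sort all 12 observations; assign midranks.
sorted (value, group): (10,Y), (11,Y), (15,Y), (16,X), (17,X), (18,X), (21,Y), (22,X), (24,Y), (25,X), (29,X), (33,Y)
ranks: 10->1, 11->2, 15->3, 16->4, 17->5, 18->6, 21->7, 22->8, 24->9, 25->10, 29->11, 33->12
Step 2: Rank sum for X: R1 = 4 + 5 + 6 + 8 + 10 + 11 = 44.
Step 3: U_X = R1 - n1(n1+1)/2 = 44 - 6*7/2 = 44 - 21 = 23.
       U_Y = n1*n2 - U_X = 36 - 23 = 13.
Step 4: No ties, so the exact null distribution of U (based on enumerating the C(12,6) = 924 equally likely rank assignments) gives the two-sided p-value.
Step 5: p-value = 0.484848; compare to alpha = 0.1. fail to reject H0.

U_X = 23, p = 0.484848, fail to reject H0 at alpha = 0.1.


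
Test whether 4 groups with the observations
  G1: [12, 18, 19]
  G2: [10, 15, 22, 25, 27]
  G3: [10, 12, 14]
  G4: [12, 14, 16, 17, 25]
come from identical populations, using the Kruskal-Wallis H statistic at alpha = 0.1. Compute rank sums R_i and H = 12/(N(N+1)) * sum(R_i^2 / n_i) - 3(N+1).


Step 1: Combine all N = 16 observations and assign midranks.
sorted (value, group, rank): (10,G2,1.5), (10,G3,1.5), (12,G1,4), (12,G3,4), (12,G4,4), (14,G3,6.5), (14,G4,6.5), (15,G2,8), (16,G4,9), (17,G4,10), (18,G1,11), (19,G1,12), (22,G2,13), (25,G2,14.5), (25,G4,14.5), (27,G2,16)
Step 2: Sum ranks within each group.
R_1 = 27 (n_1 = 3)
R_2 = 53 (n_2 = 5)
R_3 = 12 (n_3 = 3)
R_4 = 44 (n_4 = 5)
Step 3: H = 12/(N(N+1)) * sum(R_i^2/n_i) - 3(N+1)
     = 12/(16*17) * (27^2/3 + 53^2/5 + 12^2/3 + 44^2/5) - 3*17
     = 0.044118 * 1240 - 51
     = 3.705882.
Step 4: Ties present; correction factor C = 1 - 42/(16^3 - 16) = 0.989706. Corrected H = 3.705882 / 0.989706 = 3.744428.
Step 5: Under H0, H ~ chi^2(3); p-value = 0.290417.
Step 6: alpha = 0.1. fail to reject H0.

H = 3.7444, df = 3, p = 0.290417, fail to reject H0.


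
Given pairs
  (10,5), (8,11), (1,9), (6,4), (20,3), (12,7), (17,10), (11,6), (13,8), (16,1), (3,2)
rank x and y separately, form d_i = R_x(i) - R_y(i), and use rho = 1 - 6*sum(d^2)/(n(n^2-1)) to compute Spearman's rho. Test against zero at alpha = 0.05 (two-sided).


Step 1: Rank x and y separately (midranks; no ties here).
rank(x): 10->5, 8->4, 1->1, 6->3, 20->11, 12->7, 17->10, 11->6, 13->8, 16->9, 3->2
rank(y): 5->5, 11->11, 9->9, 4->4, 3->3, 7->7, 10->10, 6->6, 8->8, 1->1, 2->2
Step 2: d_i = R_x(i) - R_y(i); compute d_i^2.
  (5-5)^2=0, (4-11)^2=49, (1-9)^2=64, (3-4)^2=1, (11-3)^2=64, (7-7)^2=0, (10-10)^2=0, (6-6)^2=0, (8-8)^2=0, (9-1)^2=64, (2-2)^2=0
sum(d^2) = 242.
Step 3: rho = 1 - 6*242 / (11*(11^2 - 1)) = 1 - 1452/1320 = -0.100000.
Step 4: Under H0, t = rho * sqrt((n-2)/(1-rho^2)) = -0.3015 ~ t(9).
Step 5: Two-sided p-value from the t-distribution with 9 df = 0.769875.
Step 6: alpha = 0.05. fail to reject H0.

rho = -0.1000, p = 0.769875, fail to reject H0 at alpha = 0.05.


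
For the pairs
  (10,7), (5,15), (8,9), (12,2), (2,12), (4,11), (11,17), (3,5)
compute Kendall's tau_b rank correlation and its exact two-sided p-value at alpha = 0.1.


Step 1: Enumerate the 28 unordered pairs (i,j) with i<j and classify each by sign(x_j-x_i) * sign(y_j-y_i).
  (1,2):dx=-5,dy=+8->D; (1,3):dx=-2,dy=+2->D; (1,4):dx=+2,dy=-5->D; (1,5):dx=-8,dy=+5->D
  (1,6):dx=-6,dy=+4->D; (1,7):dx=+1,dy=+10->C; (1,8):dx=-7,dy=-2->C; (2,3):dx=+3,dy=-6->D
  (2,4):dx=+7,dy=-13->D; (2,5):dx=-3,dy=-3->C; (2,6):dx=-1,dy=-4->C; (2,7):dx=+6,dy=+2->C
  (2,8):dx=-2,dy=-10->C; (3,4):dx=+4,dy=-7->D; (3,5):dx=-6,dy=+3->D; (3,6):dx=-4,dy=+2->D
  (3,7):dx=+3,dy=+8->C; (3,8):dx=-5,dy=-4->C; (4,5):dx=-10,dy=+10->D; (4,6):dx=-8,dy=+9->D
  (4,7):dx=-1,dy=+15->D; (4,8):dx=-9,dy=+3->D; (5,6):dx=+2,dy=-1->D; (5,7):dx=+9,dy=+5->C
  (5,8):dx=+1,dy=-7->D; (6,7):dx=+7,dy=+6->C; (6,8):dx=-1,dy=-6->C; (7,8):dx=-8,dy=-12->C
Step 2: C = 12, D = 16, total pairs = 28.
Step 3: tau = (C - D)/(n(n-1)/2) = (12 - 16)/28 = -0.142857.
Step 4: Exact two-sided p-value (enumerate n! = 40320 permutations of y under H0): p = 0.719544.
Step 5: alpha = 0.1. fail to reject H0.

tau_b = -0.1429 (C=12, D=16), p = 0.719544, fail to reject H0.


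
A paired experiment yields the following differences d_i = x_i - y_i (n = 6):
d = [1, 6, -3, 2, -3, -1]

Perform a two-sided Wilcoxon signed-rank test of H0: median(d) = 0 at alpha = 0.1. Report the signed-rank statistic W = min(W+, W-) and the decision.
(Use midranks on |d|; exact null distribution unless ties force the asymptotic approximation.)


Step 1: Drop any zero differences (none here) and take |d_i|.
|d| = [1, 6, 3, 2, 3, 1]
Step 2: Midrank |d_i| (ties get averaged ranks).
ranks: |1|->1.5, |6|->6, |3|->4.5, |2|->3, |3|->4.5, |1|->1.5
Step 3: Attach original signs; sum ranks with positive sign and with negative sign.
W+ = 1.5 + 6 + 3 = 10.5
W- = 4.5 + 4.5 + 1.5 = 10.5
(Check: W+ + W- = 21 should equal n(n+1)/2 = 21.)
Step 4: Test statistic W = min(W+, W-) = 10.5.
Step 5: Ties in |d|, so use the tie-corrected normal approximation.
        E[W] = n(n+1)/4 = 6*7/4 = 10.5.
        Tie groups: |d|=1 (t=2), |d|=3 (t=2); sum(t^3 - t) = 12.
        Var[W] = n(n+1)(2n+1)/24 - sum(t^3-t)/48 = 546/24 - 12/48 = 22.5.
        z = (W - E[W]) / sqrt(Var[W]) = (10.5 - 10.5) / 4.7434 = 0.0000.
        Two-sided p = 2*Phi(z) = 1.000000.
Step 6: alpha = 0.1. fail to reject H0.

W+ = 10.5, W- = 10.5, W = min = 10.5, p = 1.000000, fail to reject H0.


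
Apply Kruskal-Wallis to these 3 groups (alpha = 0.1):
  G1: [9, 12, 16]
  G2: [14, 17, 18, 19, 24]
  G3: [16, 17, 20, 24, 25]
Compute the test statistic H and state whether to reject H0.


Step 1: Combine all N = 13 observations and assign midranks.
sorted (value, group, rank): (9,G1,1), (12,G1,2), (14,G2,3), (16,G1,4.5), (16,G3,4.5), (17,G2,6.5), (17,G3,6.5), (18,G2,8), (19,G2,9), (20,G3,10), (24,G2,11.5), (24,G3,11.5), (25,G3,13)
Step 2: Sum ranks within each group.
R_1 = 7.5 (n_1 = 3)
R_2 = 38 (n_2 = 5)
R_3 = 45.5 (n_3 = 5)
Step 3: H = 12/(N(N+1)) * sum(R_i^2/n_i) - 3(N+1)
     = 12/(13*14) * (7.5^2/3 + 38^2/5 + 45.5^2/5) - 3*14
     = 0.065934 * 721.6 - 42
     = 5.578022.
Step 4: Ties present; correction factor C = 1 - 18/(13^3 - 13) = 0.991758. Corrected H = 5.578022 / 0.991758 = 5.624377.
Step 5: Under H0, H ~ chi^2(2); p-value = 0.060073.
Step 6: alpha = 0.1. reject H0.

H = 5.6244, df = 2, p = 0.060073, reject H0.


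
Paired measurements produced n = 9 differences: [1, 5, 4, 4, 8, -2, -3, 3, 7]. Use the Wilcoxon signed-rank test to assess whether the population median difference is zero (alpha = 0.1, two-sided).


Step 1: Drop any zero differences (none here) and take |d_i|.
|d| = [1, 5, 4, 4, 8, 2, 3, 3, 7]
Step 2: Midrank |d_i| (ties get averaged ranks).
ranks: |1|->1, |5|->7, |4|->5.5, |4|->5.5, |8|->9, |2|->2, |3|->3.5, |3|->3.5, |7|->8
Step 3: Attach original signs; sum ranks with positive sign and with negative sign.
W+ = 1 + 7 + 5.5 + 5.5 + 9 + 3.5 + 8 = 39.5
W- = 2 + 3.5 = 5.5
(Check: W+ + W- = 45 should equal n(n+1)/2 = 45.)
Step 4: Test statistic W = min(W+, W-) = 5.5.
Step 5: Ties in |d|, so use the tie-corrected normal approximation.
        E[W] = n(n+1)/4 = 9*10/4 = 22.5.
        Tie groups: |d|=3 (t=2), |d|=4 (t=2); sum(t^3 - t) = 12.
        Var[W] = n(n+1)(2n+1)/24 - sum(t^3-t)/48 = 1710/24 - 12/48 = 71.
        z = (W - E[W]) / sqrt(Var[W]) = (5.5 - 22.5) / 8.4261 = -2.0175.
        Two-sided p = 2*Phi(z) = 0.043640.
Step 6: alpha = 0.1. reject H0.

W+ = 39.5, W- = 5.5, W = min = 5.5, p = 0.043640, reject H0.


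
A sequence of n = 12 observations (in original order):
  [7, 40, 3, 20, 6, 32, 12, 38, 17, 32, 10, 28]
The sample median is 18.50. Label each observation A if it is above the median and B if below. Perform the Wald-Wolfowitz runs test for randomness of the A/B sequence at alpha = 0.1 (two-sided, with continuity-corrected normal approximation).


Step 1: Compute median = 18.50; label A = above, B = below.
Labels in order: BABABABABABA  (n_A = 6, n_B = 6)
Step 2: Count runs R = 12.
Step 3: Under H0 (random ordering), E[R] = 2*n_A*n_B/(n_A+n_B) + 1 = 2*6*6/12 + 1 = 7.0000.
        Var[R] = 2*n_A*n_B*(2*n_A*n_B - n_A - n_B) / ((n_A+n_B)^2 * (n_A+n_B-1)) = 4320/1584 = 2.7273.
        SD[R] = 1.6514.
Step 4: Continuity-corrected z = (R - 0.5 - E[R]) / SD[R] = (12 - 0.5 - 7.0000) / 1.6514 = 2.7249.
Step 5: Two-sided p-value via normal approximation = 2*(1 - Phi(|z|)) = 0.006432.
Step 6: alpha = 0.1. reject H0.

R = 12, z = 2.7249, p = 0.006432, reject H0.


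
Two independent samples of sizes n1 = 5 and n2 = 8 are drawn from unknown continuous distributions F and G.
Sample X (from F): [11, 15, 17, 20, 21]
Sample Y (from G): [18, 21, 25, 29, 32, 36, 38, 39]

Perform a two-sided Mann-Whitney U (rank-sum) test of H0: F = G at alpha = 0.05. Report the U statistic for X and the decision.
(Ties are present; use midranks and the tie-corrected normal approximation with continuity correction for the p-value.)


Step 1: Combine and sort all 13 observations; assign midranks.
sorted (value, group): (11,X), (15,X), (17,X), (18,Y), (20,X), (21,X), (21,Y), (25,Y), (29,Y), (32,Y), (36,Y), (38,Y), (39,Y)
ranks: 11->1, 15->2, 17->3, 18->4, 20->5, 21->6.5, 21->6.5, 25->8, 29->9, 32->10, 36->11, 38->12, 39->13
Step 2: Rank sum for X: R1 = 1 + 2 + 3 + 5 + 6.5 = 17.5.
Step 3: U_X = R1 - n1(n1+1)/2 = 17.5 - 5*6/2 = 17.5 - 15 = 2.5.
       U_Y = n1*n2 - U_X = 40 - 2.5 = 37.5.
Step 4: Ties are present, so use the tie-corrected normal approximation (with continuity correction) for the p-value.
Step 5: p-value = 0.012704; compare to alpha = 0.05. reject H0.

U_X = 2.5, p = 0.012704, reject H0 at alpha = 0.05.


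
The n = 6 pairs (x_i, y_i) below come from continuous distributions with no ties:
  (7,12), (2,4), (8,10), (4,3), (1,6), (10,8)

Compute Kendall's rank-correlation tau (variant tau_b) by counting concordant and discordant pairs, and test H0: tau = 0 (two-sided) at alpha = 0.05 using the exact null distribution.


Step 1: Enumerate the 15 unordered pairs (i,j) with i<j and classify each by sign(x_j-x_i) * sign(y_j-y_i).
  (1,2):dx=-5,dy=-8->C; (1,3):dx=+1,dy=-2->D; (1,4):dx=-3,dy=-9->C; (1,5):dx=-6,dy=-6->C
  (1,6):dx=+3,dy=-4->D; (2,3):dx=+6,dy=+6->C; (2,4):dx=+2,dy=-1->D; (2,5):dx=-1,dy=+2->D
  (2,6):dx=+8,dy=+4->C; (3,4):dx=-4,dy=-7->C; (3,5):dx=-7,dy=-4->C; (3,6):dx=+2,dy=-2->D
  (4,5):dx=-3,dy=+3->D; (4,6):dx=+6,dy=+5->C; (5,6):dx=+9,dy=+2->C
Step 2: C = 9, D = 6, total pairs = 15.
Step 3: tau = (C - D)/(n(n-1)/2) = (9 - 6)/15 = 0.200000.
Step 4: Exact two-sided p-value (enumerate n! = 720 permutations of y under H0): p = 0.719444.
Step 5: alpha = 0.05. fail to reject H0.

tau_b = 0.2000 (C=9, D=6), p = 0.719444, fail to reject H0.


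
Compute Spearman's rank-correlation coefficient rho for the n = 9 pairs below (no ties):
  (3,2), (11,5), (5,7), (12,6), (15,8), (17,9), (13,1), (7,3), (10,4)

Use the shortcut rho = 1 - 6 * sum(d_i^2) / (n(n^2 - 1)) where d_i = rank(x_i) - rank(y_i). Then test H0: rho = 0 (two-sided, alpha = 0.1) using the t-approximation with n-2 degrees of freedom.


Step 1: Rank x and y separately (midranks; no ties here).
rank(x): 3->1, 11->5, 5->2, 12->6, 15->8, 17->9, 13->7, 7->3, 10->4
rank(y): 2->2, 5->5, 7->7, 6->6, 8->8, 9->9, 1->1, 3->3, 4->4
Step 2: d_i = R_x(i) - R_y(i); compute d_i^2.
  (1-2)^2=1, (5-5)^2=0, (2-7)^2=25, (6-6)^2=0, (8-8)^2=0, (9-9)^2=0, (7-1)^2=36, (3-3)^2=0, (4-4)^2=0
sum(d^2) = 62.
Step 3: rho = 1 - 6*62 / (9*(9^2 - 1)) = 1 - 372/720 = 0.483333.
Step 4: Under H0, t = rho * sqrt((n-2)/(1-rho^2)) = 1.4607 ~ t(7).
Step 5: Two-sided p-value from the t-distribution with 7 df = 0.187470.
Step 6: alpha = 0.1. fail to reject H0.

rho = 0.4833, p = 0.187470, fail to reject H0 at alpha = 0.1.


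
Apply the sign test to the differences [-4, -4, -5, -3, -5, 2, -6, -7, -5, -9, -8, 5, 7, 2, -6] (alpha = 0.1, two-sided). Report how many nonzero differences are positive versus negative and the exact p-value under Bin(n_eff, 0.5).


Step 1: Discard zero differences. Original n = 15; n_eff = number of nonzero differences = 15.
Nonzero differences (with sign): -4, -4, -5, -3, -5, +2, -6, -7, -5, -9, -8, +5, +7, +2, -6
Step 2: Count signs: positive = 4, negative = 11.
Step 3: Under H0: P(positive) = 0.5, so the number of positives S ~ Bin(15, 0.5).
Step 4: Two-sided exact p-value = sum of Bin(15,0.5) probabilities at or below the observed probability = 0.118469.
Step 5: alpha = 0.1. fail to reject H0.

n_eff = 15, pos = 4, neg = 11, p = 0.118469, fail to reject H0.


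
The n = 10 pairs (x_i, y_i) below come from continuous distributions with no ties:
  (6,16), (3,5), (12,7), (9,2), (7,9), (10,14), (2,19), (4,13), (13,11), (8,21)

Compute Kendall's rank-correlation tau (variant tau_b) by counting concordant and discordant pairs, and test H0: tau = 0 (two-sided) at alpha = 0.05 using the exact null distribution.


Step 1: Enumerate the 45 unordered pairs (i,j) with i<j and classify each by sign(x_j-x_i) * sign(y_j-y_i).
  (1,2):dx=-3,dy=-11->C; (1,3):dx=+6,dy=-9->D; (1,4):dx=+3,dy=-14->D; (1,5):dx=+1,dy=-7->D
  (1,6):dx=+4,dy=-2->D; (1,7):dx=-4,dy=+3->D; (1,8):dx=-2,dy=-3->C; (1,9):dx=+7,dy=-5->D
  (1,10):dx=+2,dy=+5->C; (2,3):dx=+9,dy=+2->C; (2,4):dx=+6,dy=-3->D; (2,5):dx=+4,dy=+4->C
  (2,6):dx=+7,dy=+9->C; (2,7):dx=-1,dy=+14->D; (2,8):dx=+1,dy=+8->C; (2,9):dx=+10,dy=+6->C
  (2,10):dx=+5,dy=+16->C; (3,4):dx=-3,dy=-5->C; (3,5):dx=-5,dy=+2->D; (3,6):dx=-2,dy=+7->D
  (3,7):dx=-10,dy=+12->D; (3,8):dx=-8,dy=+6->D; (3,9):dx=+1,dy=+4->C; (3,10):dx=-4,dy=+14->D
  (4,5):dx=-2,dy=+7->D; (4,6):dx=+1,dy=+12->C; (4,7):dx=-7,dy=+17->D; (4,8):dx=-5,dy=+11->D
  (4,9):dx=+4,dy=+9->C; (4,10):dx=-1,dy=+19->D; (5,6):dx=+3,dy=+5->C; (5,7):dx=-5,dy=+10->D
  (5,8):dx=-3,dy=+4->D; (5,9):dx=+6,dy=+2->C; (5,10):dx=+1,dy=+12->C; (6,7):dx=-8,dy=+5->D
  (6,8):dx=-6,dy=-1->C; (6,9):dx=+3,dy=-3->D; (6,10):dx=-2,dy=+7->D; (7,8):dx=+2,dy=-6->D
  (7,9):dx=+11,dy=-8->D; (7,10):dx=+6,dy=+2->C; (8,9):dx=+9,dy=-2->D; (8,10):dx=+4,dy=+8->C
  (9,10):dx=-5,dy=+10->D
Step 2: C = 19, D = 26, total pairs = 45.
Step 3: tau = (C - D)/(n(n-1)/2) = (19 - 26)/45 = -0.155556.
Step 4: Exact two-sided p-value (enumerate n! = 3628800 permutations of y under H0): p = 0.600654.
Step 5: alpha = 0.05. fail to reject H0.

tau_b = -0.1556 (C=19, D=26), p = 0.600654, fail to reject H0.


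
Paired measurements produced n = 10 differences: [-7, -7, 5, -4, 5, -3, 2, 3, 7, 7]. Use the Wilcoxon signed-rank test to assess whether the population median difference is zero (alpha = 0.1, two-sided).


Step 1: Drop any zero differences (none here) and take |d_i|.
|d| = [7, 7, 5, 4, 5, 3, 2, 3, 7, 7]
Step 2: Midrank |d_i| (ties get averaged ranks).
ranks: |7|->8.5, |7|->8.5, |5|->5.5, |4|->4, |5|->5.5, |3|->2.5, |2|->1, |3|->2.5, |7|->8.5, |7|->8.5
Step 3: Attach original signs; sum ranks with positive sign and with negative sign.
W+ = 5.5 + 5.5 + 1 + 2.5 + 8.5 + 8.5 = 31.5
W- = 8.5 + 8.5 + 4 + 2.5 = 23.5
(Check: W+ + W- = 55 should equal n(n+1)/2 = 55.)
Step 4: Test statistic W = min(W+, W-) = 23.5.
Step 5: Ties in |d|, so use the tie-corrected normal approximation.
        E[W] = n(n+1)/4 = 10*11/4 = 27.5.
        Tie groups: |d|=3 (t=2), |d|=5 (t=2), |d|=7 (t=4); sum(t^3 - t) = 72.
        Var[W] = n(n+1)(2n+1)/24 - sum(t^3-t)/48 = 2310/24 - 72/48 = 94.75.
        z = (W - E[W]) / sqrt(Var[W]) = (23.5 - 27.5) / 9.7340 = -0.4109.
        Two-sided p = 2*Phi(z) = 0.681122.
Step 6: alpha = 0.1. fail to reject H0.

W+ = 31.5, W- = 23.5, W = min = 23.5, p = 0.681122, fail to reject H0.


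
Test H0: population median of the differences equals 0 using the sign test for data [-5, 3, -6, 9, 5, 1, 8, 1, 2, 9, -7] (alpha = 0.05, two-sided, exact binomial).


Step 1: Discard zero differences. Original n = 11; n_eff = number of nonzero differences = 11.
Nonzero differences (with sign): -5, +3, -6, +9, +5, +1, +8, +1, +2, +9, -7
Step 2: Count signs: positive = 8, negative = 3.
Step 3: Under H0: P(positive) = 0.5, so the number of positives S ~ Bin(11, 0.5).
Step 4: Two-sided exact p-value = sum of Bin(11,0.5) probabilities at or below the observed probability = 0.226562.
Step 5: alpha = 0.05. fail to reject H0.

n_eff = 11, pos = 8, neg = 3, p = 0.226562, fail to reject H0.


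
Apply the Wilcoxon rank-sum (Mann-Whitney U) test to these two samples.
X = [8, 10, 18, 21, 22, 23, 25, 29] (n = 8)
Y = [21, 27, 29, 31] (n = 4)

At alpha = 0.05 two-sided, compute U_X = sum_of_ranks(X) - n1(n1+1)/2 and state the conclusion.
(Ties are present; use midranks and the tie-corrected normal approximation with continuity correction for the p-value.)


Step 1: Combine and sort all 12 observations; assign midranks.
sorted (value, group): (8,X), (10,X), (18,X), (21,X), (21,Y), (22,X), (23,X), (25,X), (27,Y), (29,X), (29,Y), (31,Y)
ranks: 8->1, 10->2, 18->3, 21->4.5, 21->4.5, 22->6, 23->7, 25->8, 27->9, 29->10.5, 29->10.5, 31->12
Step 2: Rank sum for X: R1 = 1 + 2 + 3 + 4.5 + 6 + 7 + 8 + 10.5 = 42.
Step 3: U_X = R1 - n1(n1+1)/2 = 42 - 8*9/2 = 42 - 36 = 6.
       U_Y = n1*n2 - U_X = 32 - 6 = 26.
Step 4: Ties are present, so use the tie-corrected normal approximation (with continuity correction) for the p-value.
Step 5: p-value = 0.105412; compare to alpha = 0.05. fail to reject H0.

U_X = 6, p = 0.105412, fail to reject H0 at alpha = 0.05.


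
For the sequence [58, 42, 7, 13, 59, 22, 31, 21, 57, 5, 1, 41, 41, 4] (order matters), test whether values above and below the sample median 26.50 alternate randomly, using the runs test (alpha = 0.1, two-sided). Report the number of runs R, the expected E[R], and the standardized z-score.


Step 1: Compute median = 26.50; label A = above, B = below.
Labels in order: AABBABABABBAAB  (n_A = 7, n_B = 7)
Step 2: Count runs R = 10.
Step 3: Under H0 (random ordering), E[R] = 2*n_A*n_B/(n_A+n_B) + 1 = 2*7*7/14 + 1 = 8.0000.
        Var[R] = 2*n_A*n_B*(2*n_A*n_B - n_A - n_B) / ((n_A+n_B)^2 * (n_A+n_B-1)) = 8232/2548 = 3.2308.
        SD[R] = 1.7974.
Step 4: Continuity-corrected z = (R - 0.5 - E[R]) / SD[R] = (10 - 0.5 - 8.0000) / 1.7974 = 0.8345.
Step 5: Two-sided p-value via normal approximation = 2*(1 - Phi(|z|)) = 0.403986.
Step 6: alpha = 0.1. fail to reject H0.

R = 10, z = 0.8345, p = 0.403986, fail to reject H0.


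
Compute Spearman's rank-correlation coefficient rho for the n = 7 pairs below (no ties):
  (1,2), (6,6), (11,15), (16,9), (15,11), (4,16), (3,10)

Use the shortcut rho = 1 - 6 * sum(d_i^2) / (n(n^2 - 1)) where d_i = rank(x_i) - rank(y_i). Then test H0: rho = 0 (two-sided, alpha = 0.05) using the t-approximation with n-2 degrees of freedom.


Step 1: Rank x and y separately (midranks; no ties here).
rank(x): 1->1, 6->4, 11->5, 16->7, 15->6, 4->3, 3->2
rank(y): 2->1, 6->2, 15->6, 9->3, 11->5, 16->7, 10->4
Step 2: d_i = R_x(i) - R_y(i); compute d_i^2.
  (1-1)^2=0, (4-2)^2=4, (5-6)^2=1, (7-3)^2=16, (6-5)^2=1, (3-7)^2=16, (2-4)^2=4
sum(d^2) = 42.
Step 3: rho = 1 - 6*42 / (7*(7^2 - 1)) = 1 - 252/336 = 0.250000.
Step 4: Under H0, t = rho * sqrt((n-2)/(1-rho^2)) = 0.5774 ~ t(5).
Step 5: Two-sided p-value from the t-distribution with 5 df = 0.588724.
Step 6: alpha = 0.05. fail to reject H0.

rho = 0.2500, p = 0.588724, fail to reject H0 at alpha = 0.05.


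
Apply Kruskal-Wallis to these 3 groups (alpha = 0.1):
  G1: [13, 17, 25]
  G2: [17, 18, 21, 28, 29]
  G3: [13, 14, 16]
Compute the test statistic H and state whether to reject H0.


Step 1: Combine all N = 11 observations and assign midranks.
sorted (value, group, rank): (13,G1,1.5), (13,G3,1.5), (14,G3,3), (16,G3,4), (17,G1,5.5), (17,G2,5.5), (18,G2,7), (21,G2,8), (25,G1,9), (28,G2,10), (29,G2,11)
Step 2: Sum ranks within each group.
R_1 = 16 (n_1 = 3)
R_2 = 41.5 (n_2 = 5)
R_3 = 8.5 (n_3 = 3)
Step 3: H = 12/(N(N+1)) * sum(R_i^2/n_i) - 3(N+1)
     = 12/(11*12) * (16^2/3 + 41.5^2/5 + 8.5^2/3) - 3*12
     = 0.090909 * 453.867 - 36
     = 5.260606.
Step 4: Ties present; correction factor C = 1 - 12/(11^3 - 11) = 0.990909. Corrected H = 5.260606 / 0.990909 = 5.308869.
Step 5: Under H0, H ~ chi^2(2); p-value = 0.070339.
Step 6: alpha = 0.1. reject H0.

H = 5.3089, df = 2, p = 0.070339, reject H0.


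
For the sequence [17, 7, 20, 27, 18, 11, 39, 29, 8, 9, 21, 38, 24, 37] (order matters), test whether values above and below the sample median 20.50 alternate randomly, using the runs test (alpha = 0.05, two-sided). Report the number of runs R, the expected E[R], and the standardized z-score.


Step 1: Compute median = 20.50; label A = above, B = below.
Labels in order: BBBABBAABBAAAA  (n_A = 7, n_B = 7)
Step 2: Count runs R = 6.
Step 3: Under H0 (random ordering), E[R] = 2*n_A*n_B/(n_A+n_B) + 1 = 2*7*7/14 + 1 = 8.0000.
        Var[R] = 2*n_A*n_B*(2*n_A*n_B - n_A - n_B) / ((n_A+n_B)^2 * (n_A+n_B-1)) = 8232/2548 = 3.2308.
        SD[R] = 1.7974.
Step 4: Continuity-corrected z = (R + 0.5 - E[R]) / SD[R] = (6 + 0.5 - 8.0000) / 1.7974 = -0.8345.
Step 5: Two-sided p-value via normal approximation = 2*(1 - Phi(|z|)) = 0.403986.
Step 6: alpha = 0.05. fail to reject H0.

R = 6, z = -0.8345, p = 0.403986, fail to reject H0.


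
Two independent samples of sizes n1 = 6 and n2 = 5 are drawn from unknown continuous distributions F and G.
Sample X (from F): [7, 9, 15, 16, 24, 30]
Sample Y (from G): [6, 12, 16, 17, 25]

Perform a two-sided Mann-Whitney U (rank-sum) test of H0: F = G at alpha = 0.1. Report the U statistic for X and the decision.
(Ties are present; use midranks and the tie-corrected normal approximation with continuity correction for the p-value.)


Step 1: Combine and sort all 11 observations; assign midranks.
sorted (value, group): (6,Y), (7,X), (9,X), (12,Y), (15,X), (16,X), (16,Y), (17,Y), (24,X), (25,Y), (30,X)
ranks: 6->1, 7->2, 9->3, 12->4, 15->5, 16->6.5, 16->6.5, 17->8, 24->9, 25->10, 30->11
Step 2: Rank sum for X: R1 = 2 + 3 + 5 + 6.5 + 9 + 11 = 36.5.
Step 3: U_X = R1 - n1(n1+1)/2 = 36.5 - 6*7/2 = 36.5 - 21 = 15.5.
       U_Y = n1*n2 - U_X = 30 - 15.5 = 14.5.
Step 4: Ties are present, so use the tie-corrected normal approximation (with continuity correction) for the p-value.
Step 5: p-value = 1.000000; compare to alpha = 0.1. fail to reject H0.

U_X = 15.5, p = 1.000000, fail to reject H0 at alpha = 0.1.


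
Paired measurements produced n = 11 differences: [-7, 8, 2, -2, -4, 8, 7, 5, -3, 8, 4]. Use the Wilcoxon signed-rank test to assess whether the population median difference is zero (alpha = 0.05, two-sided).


Step 1: Drop any zero differences (none here) and take |d_i|.
|d| = [7, 8, 2, 2, 4, 8, 7, 5, 3, 8, 4]
Step 2: Midrank |d_i| (ties get averaged ranks).
ranks: |7|->7.5, |8|->10, |2|->1.5, |2|->1.5, |4|->4.5, |8|->10, |7|->7.5, |5|->6, |3|->3, |8|->10, |4|->4.5
Step 3: Attach original signs; sum ranks with positive sign and with negative sign.
W+ = 10 + 1.5 + 10 + 7.5 + 6 + 10 + 4.5 = 49.5
W- = 7.5 + 1.5 + 4.5 + 3 = 16.5
(Check: W+ + W- = 66 should equal n(n+1)/2 = 66.)
Step 4: Test statistic W = min(W+, W-) = 16.5.
Step 5: Ties in |d|, so use the tie-corrected normal approximation.
        E[W] = n(n+1)/4 = 11*12/4 = 33.
        Tie groups: |d|=2 (t=2), |d|=4 (t=2), |d|=7 (t=2), |d|=8 (t=3); sum(t^3 - t) = 42.
        Var[W] = n(n+1)(2n+1)/24 - sum(t^3-t)/48 = 3036/24 - 42/48 = 125.625.
        z = (W - E[W]) / sqrt(Var[W]) = (16.5 - 33) / 11.2083 = -1.4721.
        Two-sided p = 2*Phi(z) = 0.140986.
Step 6: alpha = 0.05. fail to reject H0.

W+ = 49.5, W- = 16.5, W = min = 16.5, p = 0.140986, fail to reject H0.


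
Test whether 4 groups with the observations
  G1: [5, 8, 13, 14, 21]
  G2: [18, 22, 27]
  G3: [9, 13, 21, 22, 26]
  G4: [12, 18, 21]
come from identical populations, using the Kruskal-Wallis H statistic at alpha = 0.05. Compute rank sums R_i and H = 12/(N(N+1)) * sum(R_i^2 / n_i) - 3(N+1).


Step 1: Combine all N = 16 observations and assign midranks.
sorted (value, group, rank): (5,G1,1), (8,G1,2), (9,G3,3), (12,G4,4), (13,G1,5.5), (13,G3,5.5), (14,G1,7), (18,G2,8.5), (18,G4,8.5), (21,G1,11), (21,G3,11), (21,G4,11), (22,G2,13.5), (22,G3,13.5), (26,G3,15), (27,G2,16)
Step 2: Sum ranks within each group.
R_1 = 26.5 (n_1 = 5)
R_2 = 38 (n_2 = 3)
R_3 = 48 (n_3 = 5)
R_4 = 23.5 (n_4 = 3)
Step 3: H = 12/(N(N+1)) * sum(R_i^2/n_i) - 3(N+1)
     = 12/(16*17) * (26.5^2/5 + 38^2/3 + 48^2/5 + 23.5^2/3) - 3*17
     = 0.044118 * 1266.67 - 51
     = 4.882353.
Step 4: Ties present; correction factor C = 1 - 42/(16^3 - 16) = 0.989706. Corrected H = 4.882353 / 0.989706 = 4.933135.
Step 5: Under H0, H ~ chi^2(3); p-value = 0.176759.
Step 6: alpha = 0.05. fail to reject H0.

H = 4.9331, df = 3, p = 0.176759, fail to reject H0.


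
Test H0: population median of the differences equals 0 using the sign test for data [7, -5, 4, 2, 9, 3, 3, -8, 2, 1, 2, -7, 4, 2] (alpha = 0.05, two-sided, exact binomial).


Step 1: Discard zero differences. Original n = 14; n_eff = number of nonzero differences = 14.
Nonzero differences (with sign): +7, -5, +4, +2, +9, +3, +3, -8, +2, +1, +2, -7, +4, +2
Step 2: Count signs: positive = 11, negative = 3.
Step 3: Under H0: P(positive) = 0.5, so the number of positives S ~ Bin(14, 0.5).
Step 4: Two-sided exact p-value = sum of Bin(14,0.5) probabilities at or below the observed probability = 0.057373.
Step 5: alpha = 0.05. fail to reject H0.

n_eff = 14, pos = 11, neg = 3, p = 0.057373, fail to reject H0.


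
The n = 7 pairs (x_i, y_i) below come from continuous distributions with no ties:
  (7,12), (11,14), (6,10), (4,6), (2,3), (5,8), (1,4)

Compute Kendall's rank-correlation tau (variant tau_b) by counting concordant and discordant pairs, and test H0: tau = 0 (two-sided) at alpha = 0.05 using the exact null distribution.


Step 1: Enumerate the 21 unordered pairs (i,j) with i<j and classify each by sign(x_j-x_i) * sign(y_j-y_i).
  (1,2):dx=+4,dy=+2->C; (1,3):dx=-1,dy=-2->C; (1,4):dx=-3,dy=-6->C; (1,5):dx=-5,dy=-9->C
  (1,6):dx=-2,dy=-4->C; (1,7):dx=-6,dy=-8->C; (2,3):dx=-5,dy=-4->C; (2,4):dx=-7,dy=-8->C
  (2,5):dx=-9,dy=-11->C; (2,6):dx=-6,dy=-6->C; (2,7):dx=-10,dy=-10->C; (3,4):dx=-2,dy=-4->C
  (3,5):dx=-4,dy=-7->C; (3,6):dx=-1,dy=-2->C; (3,7):dx=-5,dy=-6->C; (4,5):dx=-2,dy=-3->C
  (4,6):dx=+1,dy=+2->C; (4,7):dx=-3,dy=-2->C; (5,6):dx=+3,dy=+5->C; (5,7):dx=-1,dy=+1->D
  (6,7):dx=-4,dy=-4->C
Step 2: C = 20, D = 1, total pairs = 21.
Step 3: tau = (C - D)/(n(n-1)/2) = (20 - 1)/21 = 0.904762.
Step 4: Exact two-sided p-value (enumerate n! = 5040 permutations of y under H0): p = 0.002778.
Step 5: alpha = 0.05. reject H0.

tau_b = 0.9048 (C=20, D=1), p = 0.002778, reject H0.


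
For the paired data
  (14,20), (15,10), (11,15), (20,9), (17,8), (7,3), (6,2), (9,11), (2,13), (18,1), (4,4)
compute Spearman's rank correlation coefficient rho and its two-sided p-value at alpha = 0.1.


Step 1: Rank x and y separately (midranks; no ties here).
rank(x): 14->7, 15->8, 11->6, 20->11, 17->9, 7->4, 6->3, 9->5, 2->1, 18->10, 4->2
rank(y): 20->11, 10->7, 15->10, 9->6, 8->5, 3->3, 2->2, 11->8, 13->9, 1->1, 4->4
Step 2: d_i = R_x(i) - R_y(i); compute d_i^2.
  (7-11)^2=16, (8-7)^2=1, (6-10)^2=16, (11-6)^2=25, (9-5)^2=16, (4-3)^2=1, (3-2)^2=1, (5-8)^2=9, (1-9)^2=64, (10-1)^2=81, (2-4)^2=4
sum(d^2) = 234.
Step 3: rho = 1 - 6*234 / (11*(11^2 - 1)) = 1 - 1404/1320 = -0.063636.
Step 4: Under H0, t = rho * sqrt((n-2)/(1-rho^2)) = -0.1913 ~ t(9).
Step 5: Two-sided p-value from the t-distribution with 9 df = 0.852539.
Step 6: alpha = 0.1. fail to reject H0.

rho = -0.0636, p = 0.852539, fail to reject H0 at alpha = 0.1.


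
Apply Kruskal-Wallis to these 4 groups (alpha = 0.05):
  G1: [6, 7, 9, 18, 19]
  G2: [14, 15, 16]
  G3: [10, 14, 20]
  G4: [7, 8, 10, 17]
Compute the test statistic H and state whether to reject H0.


Step 1: Combine all N = 15 observations and assign midranks.
sorted (value, group, rank): (6,G1,1), (7,G1,2.5), (7,G4,2.5), (8,G4,4), (9,G1,5), (10,G3,6.5), (10,G4,6.5), (14,G2,8.5), (14,G3,8.5), (15,G2,10), (16,G2,11), (17,G4,12), (18,G1,13), (19,G1,14), (20,G3,15)
Step 2: Sum ranks within each group.
R_1 = 35.5 (n_1 = 5)
R_2 = 29.5 (n_2 = 3)
R_3 = 30 (n_3 = 3)
R_4 = 25 (n_4 = 4)
Step 3: H = 12/(N(N+1)) * sum(R_i^2/n_i) - 3(N+1)
     = 12/(15*16) * (35.5^2/5 + 29.5^2/3 + 30^2/3 + 25^2/4) - 3*16
     = 0.050000 * 998.383 - 48
     = 1.919167.
Step 4: Ties present; correction factor C = 1 - 18/(15^3 - 15) = 0.994643. Corrected H = 1.919167 / 0.994643 = 1.929503.
Step 5: Under H0, H ~ chi^2(3); p-value = 0.587167.
Step 6: alpha = 0.05. fail to reject H0.

H = 1.9295, df = 3, p = 0.587167, fail to reject H0.


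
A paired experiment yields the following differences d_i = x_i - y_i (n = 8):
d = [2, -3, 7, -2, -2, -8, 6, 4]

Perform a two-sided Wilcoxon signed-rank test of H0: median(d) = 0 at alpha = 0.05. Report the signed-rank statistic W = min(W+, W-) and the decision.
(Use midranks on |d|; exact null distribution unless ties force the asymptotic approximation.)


Step 1: Drop any zero differences (none here) and take |d_i|.
|d| = [2, 3, 7, 2, 2, 8, 6, 4]
Step 2: Midrank |d_i| (ties get averaged ranks).
ranks: |2|->2, |3|->4, |7|->7, |2|->2, |2|->2, |8|->8, |6|->6, |4|->5
Step 3: Attach original signs; sum ranks with positive sign and with negative sign.
W+ = 2 + 7 + 6 + 5 = 20
W- = 4 + 2 + 2 + 8 = 16
(Check: W+ + W- = 36 should equal n(n+1)/2 = 36.)
Step 4: Test statistic W = min(W+, W-) = 16.
Step 5: Ties in |d|, so use the tie-corrected normal approximation.
        E[W] = n(n+1)/4 = 8*9/4 = 18.
        Tie groups: |d|=2 (t=3); sum(t^3 - t) = 24.
        Var[W] = n(n+1)(2n+1)/24 - sum(t^3-t)/48 = 1224/24 - 24/48 = 50.5.
        z = (W - E[W]) / sqrt(Var[W]) = (16 - 18) / 7.1063 = -0.2814.
        Two-sided p = 2*Phi(z) = 0.778374.
Step 6: alpha = 0.05. fail to reject H0.

W+ = 20, W- = 16, W = min = 16, p = 0.778374, fail to reject H0.


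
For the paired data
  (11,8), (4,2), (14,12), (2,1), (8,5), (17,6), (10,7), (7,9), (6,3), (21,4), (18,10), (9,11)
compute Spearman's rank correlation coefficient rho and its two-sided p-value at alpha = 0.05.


Step 1: Rank x and y separately (midranks; no ties here).
rank(x): 11->8, 4->2, 14->9, 2->1, 8->5, 17->10, 10->7, 7->4, 6->3, 21->12, 18->11, 9->6
rank(y): 8->8, 2->2, 12->12, 1->1, 5->5, 6->6, 7->7, 9->9, 3->3, 4->4, 10->10, 11->11
Step 2: d_i = R_x(i) - R_y(i); compute d_i^2.
  (8-8)^2=0, (2-2)^2=0, (9-12)^2=9, (1-1)^2=0, (5-5)^2=0, (10-6)^2=16, (7-7)^2=0, (4-9)^2=25, (3-3)^2=0, (12-4)^2=64, (11-10)^2=1, (6-11)^2=25
sum(d^2) = 140.
Step 3: rho = 1 - 6*140 / (12*(12^2 - 1)) = 1 - 840/1716 = 0.510490.
Step 4: Under H0, t = rho * sqrt((n-2)/(1-rho^2)) = 1.8774 ~ t(10).
Step 5: Two-sided p-value from the t-distribution with 10 df = 0.089914.
Step 6: alpha = 0.05. fail to reject H0.

rho = 0.5105, p = 0.089914, fail to reject H0 at alpha = 0.05.


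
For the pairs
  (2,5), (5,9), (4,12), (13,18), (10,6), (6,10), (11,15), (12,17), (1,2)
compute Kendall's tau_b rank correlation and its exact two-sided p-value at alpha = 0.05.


Step 1: Enumerate the 36 unordered pairs (i,j) with i<j and classify each by sign(x_j-x_i) * sign(y_j-y_i).
  (1,2):dx=+3,dy=+4->C; (1,3):dx=+2,dy=+7->C; (1,4):dx=+11,dy=+13->C; (1,5):dx=+8,dy=+1->C
  (1,6):dx=+4,dy=+5->C; (1,7):dx=+9,dy=+10->C; (1,8):dx=+10,dy=+12->C; (1,9):dx=-1,dy=-3->C
  (2,3):dx=-1,dy=+3->D; (2,4):dx=+8,dy=+9->C; (2,5):dx=+5,dy=-3->D; (2,6):dx=+1,dy=+1->C
  (2,7):dx=+6,dy=+6->C; (2,8):dx=+7,dy=+8->C; (2,9):dx=-4,dy=-7->C; (3,4):dx=+9,dy=+6->C
  (3,5):dx=+6,dy=-6->D; (3,6):dx=+2,dy=-2->D; (3,7):dx=+7,dy=+3->C; (3,8):dx=+8,dy=+5->C
  (3,9):dx=-3,dy=-10->C; (4,5):dx=-3,dy=-12->C; (4,6):dx=-7,dy=-8->C; (4,7):dx=-2,dy=-3->C
  (4,8):dx=-1,dy=-1->C; (4,9):dx=-12,dy=-16->C; (5,6):dx=-4,dy=+4->D; (5,7):dx=+1,dy=+9->C
  (5,8):dx=+2,dy=+11->C; (5,9):dx=-9,dy=-4->C; (6,7):dx=+5,dy=+5->C; (6,8):dx=+6,dy=+7->C
  (6,9):dx=-5,dy=-8->C; (7,8):dx=+1,dy=+2->C; (7,9):dx=-10,dy=-13->C; (8,9):dx=-11,dy=-15->C
Step 2: C = 31, D = 5, total pairs = 36.
Step 3: tau = (C - D)/(n(n-1)/2) = (31 - 5)/36 = 0.722222.
Step 4: Exact two-sided p-value (enumerate n! = 362880 permutations of y under H0): p = 0.005886.
Step 5: alpha = 0.05. reject H0.

tau_b = 0.7222 (C=31, D=5), p = 0.005886, reject H0.
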